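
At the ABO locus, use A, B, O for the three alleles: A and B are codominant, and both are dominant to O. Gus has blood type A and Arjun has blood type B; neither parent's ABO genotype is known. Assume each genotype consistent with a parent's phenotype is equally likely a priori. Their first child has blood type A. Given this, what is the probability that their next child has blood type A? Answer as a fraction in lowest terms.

5/12

Possible genotypes: Gus ∈ {AA, AO}; Arjun ∈ {BB, BO}.
Weight each parental genotype pair by prior × P(type-A child):
  AA × BO: posterior weight 2/3; P(next child type A) = 1/2.
  AO × BO: posterior weight 1/3; P(next child type A) = 1/4.
Weighted sum = 5/12.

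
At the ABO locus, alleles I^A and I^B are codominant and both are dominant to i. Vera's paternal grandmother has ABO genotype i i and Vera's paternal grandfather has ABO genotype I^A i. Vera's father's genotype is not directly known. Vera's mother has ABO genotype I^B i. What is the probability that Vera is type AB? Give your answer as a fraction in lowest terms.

Vera's father's ABO genotype from i i × I^A i: 1/2 I^A i, 1/2 i i.
Crossing each possibility with the mother I^B i and summing P(type AB): 1/2·1/4 + 1/2·0 = 1/8.

1/8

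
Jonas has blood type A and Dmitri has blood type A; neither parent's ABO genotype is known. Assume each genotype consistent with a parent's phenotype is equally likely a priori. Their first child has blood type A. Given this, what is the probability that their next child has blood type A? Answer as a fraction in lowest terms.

19/20

Possible genotypes: Jonas ∈ {I^A I^A, I^A i}; Dmitri ∈ {I^A I^A, I^A i}.
Weight each parental genotype pair by prior × P(type-A child):
  I^A I^A × I^A I^A: posterior weight 4/15; P(next child type A) = 1.
  I^A I^A × I^A i: posterior weight 4/15; P(next child type A) = 1.
  I^A i × I^A I^A: posterior weight 4/15; P(next child type A) = 1.
  I^A i × I^A i: posterior weight 1/5; P(next child type A) = 3/4.
Weighted sum = 19/20.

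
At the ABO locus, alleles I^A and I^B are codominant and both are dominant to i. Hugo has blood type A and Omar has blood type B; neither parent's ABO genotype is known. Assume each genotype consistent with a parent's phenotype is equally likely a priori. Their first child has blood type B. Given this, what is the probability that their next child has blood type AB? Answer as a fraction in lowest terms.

5/12

Possible genotypes: Hugo ∈ {I^A I^A, I^A i}; Omar ∈ {I^B I^B, I^B i}.
Weight each parental genotype pair by prior × P(type-B child):
  I^A i × I^B I^B: posterior weight 2/3; P(next child type AB) = 1/2.
  I^A i × I^B i: posterior weight 1/3; P(next child type AB) = 1/4.
Weighted sum = 5/12.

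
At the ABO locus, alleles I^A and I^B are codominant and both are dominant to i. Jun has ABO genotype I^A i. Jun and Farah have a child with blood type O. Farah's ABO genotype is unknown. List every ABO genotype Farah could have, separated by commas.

For each candidate genotype of Farah, check whether crossing it with I^A i can produce every observed child phenotype.
  I^A I^A → possible child types {A} ✗
  I^A I^B → possible child types {A, B, AB} ✗
  I^A i → possible child types {O, A} ✓
  I^B I^B → possible child types {B, AB} ✗
  I^B i → possible child types {O, A, B, AB} ✓
  i i → possible child types {O, A} ✓

I^A i, I^B i, i i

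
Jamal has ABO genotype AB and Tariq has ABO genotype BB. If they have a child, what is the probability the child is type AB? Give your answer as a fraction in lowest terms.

1/2

ABO cross AB × BB → offspring phenotypes: 1/2 B, 1/2 AB.
So P(type AB) = 1/2.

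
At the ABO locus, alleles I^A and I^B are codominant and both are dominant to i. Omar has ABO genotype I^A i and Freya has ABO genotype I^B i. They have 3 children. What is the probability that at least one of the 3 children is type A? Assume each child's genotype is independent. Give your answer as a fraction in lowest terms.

ABO cross I^A i × I^B i → 1/4 O, 1/4 A, 1/4 B, 1/4 AB.
So P(type A) = 1/4 per child.
P(none) = (3/4)^3 = 27/64; P(at least one) = 1 − 27/64 = 37/64.

37/64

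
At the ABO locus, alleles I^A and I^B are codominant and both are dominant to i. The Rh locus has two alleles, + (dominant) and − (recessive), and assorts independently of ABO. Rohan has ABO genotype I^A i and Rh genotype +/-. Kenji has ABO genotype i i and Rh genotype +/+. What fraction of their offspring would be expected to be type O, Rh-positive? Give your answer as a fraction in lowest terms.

ABO cross I^A i × i i → offspring phenotypes: 1/2 O, 1/2 A.
Rh cross +/- × +/+ → 1 Rh+.
Independent loci: P(type O, Rh-positive) = 1/2 × 1 = 1/2.

1/2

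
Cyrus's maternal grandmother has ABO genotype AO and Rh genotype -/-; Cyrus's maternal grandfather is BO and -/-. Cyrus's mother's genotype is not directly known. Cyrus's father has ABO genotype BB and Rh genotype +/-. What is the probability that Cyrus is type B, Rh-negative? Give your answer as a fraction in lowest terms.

Cyrus's mother's ABO genotype from AO × BO: 1/4 AB, 1/4 AO, 1/4 BO, 1/4 OO.
Crossing each possibility with the father BB and summing P(type B): 1/4·1/2 + 1/4·1/2 + 1/4·1 + 1/4·1 = 3/4.
Similarly for Rh via the mother's Rh distribution: P(Rh-) = 1/2.
Independent loci: 3/4 × 1/2 = 3/8.

3/8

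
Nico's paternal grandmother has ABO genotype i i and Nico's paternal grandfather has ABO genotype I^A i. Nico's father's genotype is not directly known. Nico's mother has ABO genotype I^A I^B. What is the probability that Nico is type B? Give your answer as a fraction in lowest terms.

Nico's father's ABO genotype from i i × I^A i: 1/2 I^A i, 1/2 i i.
Crossing each possibility with the mother I^A I^B and summing P(type B): 1/2·1/4 + 1/2·1/2 = 3/8.

3/8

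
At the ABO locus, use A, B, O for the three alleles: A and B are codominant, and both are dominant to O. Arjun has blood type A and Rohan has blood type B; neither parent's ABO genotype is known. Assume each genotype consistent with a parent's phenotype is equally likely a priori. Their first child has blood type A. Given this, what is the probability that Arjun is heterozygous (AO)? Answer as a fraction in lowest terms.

Possible genotypes: Arjun ∈ {AA, AO}; Rohan ∈ {BB, BO}.
Weight each parental genotype pair by prior × P(type-A child):
  AA × BO: posterior weight 2/3.
  AO × BO: posterior weight 1/3.
Sum the posterior weight over pairs where Arjun is AO: 1/3.

1/3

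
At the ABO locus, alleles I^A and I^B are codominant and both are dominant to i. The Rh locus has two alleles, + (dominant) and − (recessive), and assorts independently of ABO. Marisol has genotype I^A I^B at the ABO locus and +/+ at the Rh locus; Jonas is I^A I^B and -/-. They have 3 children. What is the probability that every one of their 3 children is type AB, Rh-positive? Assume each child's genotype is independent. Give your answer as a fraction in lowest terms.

1/8

ABO cross I^A I^B × I^A I^B → 1/4 A, 1/4 B, 1/2 AB.
Rh cross +/+ × -/- → 1 Rh+; so P(type AB, Rh-positive) = 1/2 × 1 = 1/2 per child.
All 3 independent: (1/2)^3 = 1/8.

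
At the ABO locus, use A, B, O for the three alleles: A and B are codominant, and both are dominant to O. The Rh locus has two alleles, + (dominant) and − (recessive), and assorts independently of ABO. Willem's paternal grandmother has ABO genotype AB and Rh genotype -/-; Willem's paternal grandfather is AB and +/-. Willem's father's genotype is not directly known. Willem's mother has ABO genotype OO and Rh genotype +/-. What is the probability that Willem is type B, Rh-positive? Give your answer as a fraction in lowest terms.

Willem's father's ABO genotype from AB × AB: 1/4 AA, 1/2 AB, 1/4 BB.
Crossing each possibility with the mother OO and summing P(type B): 1/4·0 + 1/2·1/2 + 1/4·1 = 1/2.
Similarly for Rh via the father's Rh distribution: P(Rh+) = 5/8.
Independent loci: 1/2 × 5/8 = 5/16.

5/16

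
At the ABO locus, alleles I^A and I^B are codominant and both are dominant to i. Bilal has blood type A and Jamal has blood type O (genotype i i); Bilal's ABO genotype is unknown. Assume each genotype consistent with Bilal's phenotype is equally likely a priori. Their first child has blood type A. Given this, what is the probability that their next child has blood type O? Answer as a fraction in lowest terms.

1/6

Possible genotypes: Bilal ∈ {I^A I^A, I^A i}; Jamal ∈ {i i}.
Weight each parental genotype pair by prior × P(type-A child):
  I^A I^A × i i: posterior weight 2/3; P(next child type O) = 0.
  I^A i × i i: posterior weight 1/3; P(next child type O) = 1/2.
Weighted sum = 1/6.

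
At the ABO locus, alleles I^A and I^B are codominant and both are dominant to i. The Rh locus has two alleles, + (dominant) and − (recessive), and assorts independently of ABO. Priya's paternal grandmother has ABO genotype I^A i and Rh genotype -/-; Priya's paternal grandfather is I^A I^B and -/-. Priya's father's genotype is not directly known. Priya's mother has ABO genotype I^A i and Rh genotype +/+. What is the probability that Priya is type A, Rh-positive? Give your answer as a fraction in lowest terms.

Priya's father's ABO genotype from I^A i × I^A I^B: 1/4 I^A I^A, 1/4 I^A I^B, 1/4 I^A i, 1/4 I^B i.
Crossing each possibility with the mother I^A i and summing P(type A): 1/4·1 + 1/4·1/2 + 1/4·3/4 + 1/4·1/4 = 5/8.
Similarly for Rh via the father's Rh distribution: P(Rh+) = 1.
Independent loci: 5/8 × 1 = 5/8.

5/8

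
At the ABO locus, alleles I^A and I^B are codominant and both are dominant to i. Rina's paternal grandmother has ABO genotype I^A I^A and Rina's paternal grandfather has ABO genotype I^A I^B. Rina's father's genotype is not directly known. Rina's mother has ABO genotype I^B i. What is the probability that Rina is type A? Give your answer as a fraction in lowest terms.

3/8

Rina's father's ABO genotype from I^A I^A × I^A I^B: 1/2 I^A I^A, 1/2 I^A I^B.
Crossing each possibility with the mother I^B i and summing P(type A): 1/2·1/2 + 1/2·1/4 = 3/8.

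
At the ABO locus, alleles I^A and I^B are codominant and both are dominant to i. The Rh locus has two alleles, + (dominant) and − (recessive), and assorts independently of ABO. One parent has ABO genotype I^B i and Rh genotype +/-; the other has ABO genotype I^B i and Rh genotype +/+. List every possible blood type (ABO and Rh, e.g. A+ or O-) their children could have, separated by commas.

O+, B+

Gametes from I^B i × I^B i give offspring ABO genotypes I^B I^B, I^B i, i i, i.e. phenotypes O, B.
Rh cross +/- × +/+ → phenotypes Rh+.
Combining independently: O+, B+.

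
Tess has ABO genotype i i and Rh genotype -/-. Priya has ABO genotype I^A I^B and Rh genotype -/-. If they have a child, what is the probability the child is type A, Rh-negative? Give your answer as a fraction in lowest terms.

1/2

ABO cross i i × I^A I^B → offspring phenotypes: 1/2 A, 1/2 B.
Rh cross -/- × -/- → 1 Rh-.
Independent loci: P(type A, Rh-negative) = 1/2 × 1 = 1/2.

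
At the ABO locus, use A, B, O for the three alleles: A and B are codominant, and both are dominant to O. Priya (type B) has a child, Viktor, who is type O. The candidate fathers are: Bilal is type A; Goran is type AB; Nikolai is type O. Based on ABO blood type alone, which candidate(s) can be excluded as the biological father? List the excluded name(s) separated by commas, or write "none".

Goran

A candidate is excluded only if no genotype consistent with his phenotype could produce a type O child with a type B mother.
Goran (type AB): no genotype consistent with that phenotype can produce a type-O child with a type-B mother.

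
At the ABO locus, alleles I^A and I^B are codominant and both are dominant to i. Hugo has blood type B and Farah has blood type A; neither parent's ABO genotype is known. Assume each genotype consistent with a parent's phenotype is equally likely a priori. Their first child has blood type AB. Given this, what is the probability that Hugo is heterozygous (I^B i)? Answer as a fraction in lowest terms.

1/3

Possible genotypes: Hugo ∈ {I^B I^B, I^B i}; Farah ∈ {I^A I^A, I^A i}.
Weight each parental genotype pair by prior × P(type-AB child):
  I^B I^B × I^A I^A: posterior weight 4/9.
  I^B I^B × I^A i: posterior weight 2/9.
  I^B i × I^A I^A: posterior weight 2/9.
  I^B i × I^A i: posterior weight 1/9.
Sum the posterior weight over pairs where Hugo is I^B i: 1/3.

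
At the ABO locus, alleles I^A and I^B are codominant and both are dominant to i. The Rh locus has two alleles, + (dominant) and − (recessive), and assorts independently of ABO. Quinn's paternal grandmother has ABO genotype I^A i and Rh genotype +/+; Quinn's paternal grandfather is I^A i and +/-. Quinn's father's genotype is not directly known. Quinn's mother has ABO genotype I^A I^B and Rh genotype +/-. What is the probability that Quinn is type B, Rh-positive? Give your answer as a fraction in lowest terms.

7/32

Quinn's father's ABO genotype from I^A i × I^A i: 1/4 I^A I^A, 1/2 I^A i, 1/4 i i.
Crossing each possibility with the mother I^A I^B and summing P(type B): 1/4·0 + 1/2·1/4 + 1/4·1/2 = 1/4.
Similarly for Rh via the father's Rh distribution: P(Rh+) = 7/8.
Independent loci: 1/4 × 7/8 = 7/32.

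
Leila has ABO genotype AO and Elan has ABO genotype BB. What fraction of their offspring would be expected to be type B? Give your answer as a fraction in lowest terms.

ABO cross AO × BB → offspring phenotypes: 1/2 B, 1/2 AB.
So P(type B) = 1/2.

1/2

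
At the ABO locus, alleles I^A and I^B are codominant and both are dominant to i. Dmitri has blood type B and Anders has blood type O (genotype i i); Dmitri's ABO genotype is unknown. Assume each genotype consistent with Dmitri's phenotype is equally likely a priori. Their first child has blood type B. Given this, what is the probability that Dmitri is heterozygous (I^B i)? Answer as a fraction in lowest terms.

Possible genotypes: Dmitri ∈ {I^B I^B, I^B i}; Anders ∈ {i i}.
Weight each parental genotype pair by prior × P(type-B child):
  I^B I^B × i i: posterior weight 2/3.
  I^B i × i i: posterior weight 1/3.
Sum the posterior weight over pairs where Dmitri is I^B i: 1/3.

1/3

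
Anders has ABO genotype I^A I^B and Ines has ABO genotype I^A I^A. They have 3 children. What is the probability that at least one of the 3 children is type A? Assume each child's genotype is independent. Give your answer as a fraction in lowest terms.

7/8

ABO cross I^A I^B × I^A I^A → 1/2 A, 1/2 AB.
So P(type A) = 1/2 per child.
P(none) = (1/2)^3 = 1/8; P(at least one) = 1 − 1/8 = 7/8.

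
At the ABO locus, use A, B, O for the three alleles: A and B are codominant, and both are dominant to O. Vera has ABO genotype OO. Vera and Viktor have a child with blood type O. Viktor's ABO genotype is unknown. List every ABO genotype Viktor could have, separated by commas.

For each candidate genotype of Viktor, check whether crossing it with OO can produce every observed child phenotype.
  AA → possible child types {A} ✗
  AB → possible child types {A, B} ✗
  AO → possible child types {O, A} ✓
  BB → possible child types {B} ✗
  BO → possible child types {O, B} ✓
  OO → possible child types {O} ✓

AO, BO, OO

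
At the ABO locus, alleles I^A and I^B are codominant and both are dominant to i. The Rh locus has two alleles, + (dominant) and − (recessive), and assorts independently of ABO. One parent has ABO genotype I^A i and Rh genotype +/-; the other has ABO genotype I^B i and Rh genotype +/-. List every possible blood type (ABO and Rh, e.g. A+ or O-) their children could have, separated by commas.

Gametes from I^A i × I^B i give offspring ABO genotypes I^A I^B, I^A i, I^B i, i i, i.e. phenotypes O, A, B, AB.
Rh cross +/- × +/- → phenotypes Rh+, Rh-.
Combining independently: O+, O-, A+, A-, B+, B-, AB+, AB-.

O+, O-, A+, A-, B+, B-, AB+, AB-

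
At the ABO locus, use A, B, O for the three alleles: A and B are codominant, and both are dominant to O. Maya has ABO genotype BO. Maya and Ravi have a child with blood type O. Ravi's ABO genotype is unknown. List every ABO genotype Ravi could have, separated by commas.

AO, BO, OO

For each candidate genotype of Ravi, check whether crossing it with BO can produce every observed child phenotype.
  AA → possible child types {A, AB} ✗
  AB → possible child types {A, B, AB} ✗
  AO → possible child types {O, A, B, AB} ✓
  BB → possible child types {B} ✗
  BO → possible child types {O, B} ✓
  OO → possible child types {O, B} ✓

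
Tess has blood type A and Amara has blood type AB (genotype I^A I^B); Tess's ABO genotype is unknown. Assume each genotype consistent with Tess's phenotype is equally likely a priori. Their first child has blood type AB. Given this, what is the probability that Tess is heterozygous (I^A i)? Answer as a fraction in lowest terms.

Possible genotypes: Tess ∈ {I^A I^A, I^A i}; Amara ∈ {I^A I^B}.
Weight each parental genotype pair by prior × P(type-AB child):
  I^A I^A × I^A I^B: posterior weight 2/3.
  I^A i × I^A I^B: posterior weight 1/3.
Sum the posterior weight over pairs where Tess is I^A i: 1/3.

1/3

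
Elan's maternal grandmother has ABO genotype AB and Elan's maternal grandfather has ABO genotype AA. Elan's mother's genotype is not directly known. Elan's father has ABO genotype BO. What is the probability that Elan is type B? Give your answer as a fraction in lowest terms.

1/4

Elan's mother's ABO genotype from AB × AA: 1/2 AA, 1/2 AB.
Crossing each possibility with the father BO and summing P(type B): 1/2·0 + 1/2·1/2 = 1/4.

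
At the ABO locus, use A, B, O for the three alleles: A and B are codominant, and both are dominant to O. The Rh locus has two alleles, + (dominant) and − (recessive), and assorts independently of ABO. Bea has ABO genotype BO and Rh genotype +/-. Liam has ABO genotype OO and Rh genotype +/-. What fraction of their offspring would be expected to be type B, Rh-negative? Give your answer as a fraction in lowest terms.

ABO cross BO × OO → offspring phenotypes: 1/2 O, 1/2 B.
Rh cross +/- × +/- → 3/4 Rh+, 1/4 Rh-.
Independent loci: P(type B, Rh-negative) = 1/2 × 1/4 = 1/8.

1/8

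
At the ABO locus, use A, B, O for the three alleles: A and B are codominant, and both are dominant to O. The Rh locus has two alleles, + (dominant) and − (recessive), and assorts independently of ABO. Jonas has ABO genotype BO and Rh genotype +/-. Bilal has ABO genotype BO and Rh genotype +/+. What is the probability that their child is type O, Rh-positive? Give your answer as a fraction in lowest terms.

ABO cross BO × BO → offspring phenotypes: 1/4 O, 3/4 B.
Rh cross +/- × +/+ → 1 Rh+.
Independent loci: P(type O, Rh-positive) = 1/4 × 1 = 1/4.

1/4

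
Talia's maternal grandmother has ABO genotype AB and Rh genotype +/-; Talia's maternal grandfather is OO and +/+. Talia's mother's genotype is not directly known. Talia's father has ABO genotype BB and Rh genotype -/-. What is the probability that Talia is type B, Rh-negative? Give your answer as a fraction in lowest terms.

Talia's mother's ABO genotype from AB × OO: 1/2 AO, 1/2 BO.
Crossing each possibility with the father BB and summing P(type B): 1/2·1/2 + 1/2·1 = 3/4.
Similarly for Rh via the mother's Rh distribution: P(Rh-) = 1/4.
Independent loci: 3/4 × 1/4 = 3/16.

3/16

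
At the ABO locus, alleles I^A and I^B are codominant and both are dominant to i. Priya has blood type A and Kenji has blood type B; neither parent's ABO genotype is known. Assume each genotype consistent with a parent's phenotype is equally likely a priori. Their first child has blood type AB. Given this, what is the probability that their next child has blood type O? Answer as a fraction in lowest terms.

1/36

Possible genotypes: Priya ∈ {I^A I^A, I^A i}; Kenji ∈ {I^B I^B, I^B i}.
Weight each parental genotype pair by prior × P(type-AB child):
  I^A I^A × I^B I^B: posterior weight 4/9; P(next child type O) = 0.
  I^A I^A × I^B i: posterior weight 2/9; P(next child type O) = 0.
  I^A i × I^B I^B: posterior weight 2/9; P(next child type O) = 0.
  I^A i × I^B i: posterior weight 1/9; P(next child type O) = 1/4.
Weighted sum = 1/36.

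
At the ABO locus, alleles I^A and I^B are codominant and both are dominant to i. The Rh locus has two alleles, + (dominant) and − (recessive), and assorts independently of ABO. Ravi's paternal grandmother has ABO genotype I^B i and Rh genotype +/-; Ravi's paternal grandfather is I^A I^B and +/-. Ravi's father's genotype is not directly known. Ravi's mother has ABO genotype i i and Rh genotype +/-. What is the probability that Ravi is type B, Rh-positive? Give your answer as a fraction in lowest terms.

3/8

Ravi's father's ABO genotype from I^B i × I^A I^B: 1/4 I^A I^B, 1/4 I^A i, 1/4 I^B I^B, 1/4 I^B i.
Crossing each possibility with the mother i i and summing P(type B): 1/4·1/2 + 1/4·0 + 1/4·1 + 1/4·1/2 = 1/2.
Similarly for Rh via the father's Rh distribution: P(Rh+) = 3/4.
Independent loci: 1/2 × 3/4 = 3/8.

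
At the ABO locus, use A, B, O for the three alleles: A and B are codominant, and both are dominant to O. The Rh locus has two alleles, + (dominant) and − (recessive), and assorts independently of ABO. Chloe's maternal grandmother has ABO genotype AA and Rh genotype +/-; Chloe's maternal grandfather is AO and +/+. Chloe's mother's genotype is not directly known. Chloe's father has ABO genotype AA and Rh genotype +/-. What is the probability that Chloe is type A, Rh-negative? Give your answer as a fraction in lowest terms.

1/8

Chloe's mother's ABO genotype from AA × AO: 1/2 AA, 1/2 AO.
Crossing each possibility with the father AA and summing P(type A): 1/2·1 + 1/2·1 = 1.
Similarly for Rh via the mother's Rh distribution: P(Rh-) = 1/8.
Independent loci: 1 × 1/8 = 1/8.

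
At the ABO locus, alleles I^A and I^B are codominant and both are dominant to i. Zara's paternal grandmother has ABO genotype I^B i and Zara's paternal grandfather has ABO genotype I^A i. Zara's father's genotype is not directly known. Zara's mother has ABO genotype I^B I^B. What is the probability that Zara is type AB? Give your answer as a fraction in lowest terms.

Zara's father's ABO genotype from I^B i × I^A i: 1/4 I^A I^B, 1/4 I^A i, 1/4 I^B i, 1/4 i i.
Crossing each possibility with the mother I^B I^B and summing P(type AB): 1/4·1/2 + 1/4·1/2 + 1/4·0 + 1/4·0 = 1/4.

1/4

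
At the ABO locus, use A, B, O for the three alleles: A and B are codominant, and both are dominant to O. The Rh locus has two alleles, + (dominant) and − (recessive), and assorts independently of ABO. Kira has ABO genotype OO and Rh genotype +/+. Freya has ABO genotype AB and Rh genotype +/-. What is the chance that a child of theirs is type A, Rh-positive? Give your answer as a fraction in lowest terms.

1/2

ABO cross OO × AB → offspring phenotypes: 1/2 A, 1/2 B.
Rh cross +/+ × +/- → 1 Rh+.
Independent loci: P(type A, Rh-positive) = 1/2 × 1 = 1/2.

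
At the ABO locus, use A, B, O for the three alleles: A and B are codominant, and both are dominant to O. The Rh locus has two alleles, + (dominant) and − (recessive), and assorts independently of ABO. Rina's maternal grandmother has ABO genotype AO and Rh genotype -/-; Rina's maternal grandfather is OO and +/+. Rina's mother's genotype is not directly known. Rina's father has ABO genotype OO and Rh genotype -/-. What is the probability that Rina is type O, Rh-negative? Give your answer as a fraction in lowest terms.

3/8

Rina's mother's ABO genotype from AO × OO: 1/2 AO, 1/2 OO.
Crossing each possibility with the father OO and summing P(type O): 1/2·1/2 + 1/2·1 = 3/4.
Similarly for Rh via the mother's Rh distribution: P(Rh-) = 1/2.
Independent loci: 3/4 × 1/2 = 3/8.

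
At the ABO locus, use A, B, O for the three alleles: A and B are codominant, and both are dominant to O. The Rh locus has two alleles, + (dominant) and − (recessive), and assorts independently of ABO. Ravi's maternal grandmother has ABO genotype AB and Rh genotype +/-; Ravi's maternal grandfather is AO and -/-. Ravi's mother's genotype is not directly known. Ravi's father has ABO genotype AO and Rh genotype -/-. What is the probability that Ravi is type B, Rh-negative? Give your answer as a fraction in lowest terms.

3/32

Ravi's mother's ABO genotype from AB × AO: 1/4 AA, 1/4 AB, 1/4 AO, 1/4 BO.
Crossing each possibility with the father AO and summing P(type B): 1/4·0 + 1/4·1/4 + 1/4·0 + 1/4·1/4 = 1/8.
Similarly for Rh via the mother's Rh distribution: P(Rh-) = 3/4.
Independent loci: 1/8 × 3/4 = 3/32.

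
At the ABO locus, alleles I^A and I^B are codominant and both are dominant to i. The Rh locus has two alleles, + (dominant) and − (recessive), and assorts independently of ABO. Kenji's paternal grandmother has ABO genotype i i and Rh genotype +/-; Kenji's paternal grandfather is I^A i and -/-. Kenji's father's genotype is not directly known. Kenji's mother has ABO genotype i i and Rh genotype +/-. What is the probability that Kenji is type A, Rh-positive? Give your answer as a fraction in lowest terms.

Kenji's father's ABO genotype from i i × I^A i: 1/2 I^A i, 1/2 i i.
Crossing each possibility with the mother i i and summing P(type A): 1/2·1/2 + 1/2·0 = 1/4.
Similarly for Rh via the father's Rh distribution: P(Rh+) = 5/8.
Independent loci: 1/4 × 5/8 = 5/32.

5/32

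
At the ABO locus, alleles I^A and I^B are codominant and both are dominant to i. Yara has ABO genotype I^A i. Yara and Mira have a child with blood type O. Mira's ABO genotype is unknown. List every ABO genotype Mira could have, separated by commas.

I^A i, I^B i, i i

For each candidate genotype of Mira, check whether crossing it with I^A i can produce every observed child phenotype.
  I^A I^A → possible child types {A} ✗
  I^A I^B → possible child types {A, B, AB} ✗
  I^A i → possible child types {O, A} ✓
  I^B I^B → possible child types {B, AB} ✗
  I^B i → possible child types {O, A, B, AB} ✓
  i i → possible child types {O, A} ✓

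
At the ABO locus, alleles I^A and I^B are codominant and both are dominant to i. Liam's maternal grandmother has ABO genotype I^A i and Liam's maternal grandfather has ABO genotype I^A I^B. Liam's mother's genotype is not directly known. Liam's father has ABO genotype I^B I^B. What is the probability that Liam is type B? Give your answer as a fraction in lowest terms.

1/2

Liam's mother's ABO genotype from I^A i × I^A I^B: 1/4 I^A I^A, 1/4 I^A I^B, 1/4 I^A i, 1/4 I^B i.
Crossing each possibility with the father I^B I^B and summing P(type B): 1/4·0 + 1/4·1/2 + 1/4·1/2 + 1/4·1 = 1/2.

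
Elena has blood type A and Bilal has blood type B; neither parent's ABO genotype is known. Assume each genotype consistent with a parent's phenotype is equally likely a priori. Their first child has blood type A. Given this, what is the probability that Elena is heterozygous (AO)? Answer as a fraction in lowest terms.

Possible genotypes: Elena ∈ {AA, AO}; Bilal ∈ {BB, BO}.
Weight each parental genotype pair by prior × P(type-A child):
  AA × BO: posterior weight 2/3.
  AO × BO: posterior weight 1/3.
Sum the posterior weight over pairs where Elena is AO: 1/3.

1/3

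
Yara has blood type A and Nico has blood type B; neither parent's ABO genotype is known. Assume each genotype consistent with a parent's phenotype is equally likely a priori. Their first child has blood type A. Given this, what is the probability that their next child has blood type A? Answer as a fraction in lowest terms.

Possible genotypes: Yara ∈ {AA, AO}; Nico ∈ {BB, BO}.
Weight each parental genotype pair by prior × P(type-A child):
  AA × BO: posterior weight 2/3; P(next child type A) = 1/2.
  AO × BO: posterior weight 1/3; P(next child type A) = 1/4.
Weighted sum = 5/12.

5/12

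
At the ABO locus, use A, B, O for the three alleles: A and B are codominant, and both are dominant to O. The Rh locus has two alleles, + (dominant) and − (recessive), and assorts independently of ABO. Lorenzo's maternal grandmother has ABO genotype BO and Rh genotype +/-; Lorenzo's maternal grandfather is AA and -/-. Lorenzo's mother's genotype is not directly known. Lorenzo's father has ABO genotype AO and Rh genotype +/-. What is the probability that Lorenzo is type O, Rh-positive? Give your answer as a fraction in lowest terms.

5/64

Lorenzo's mother's ABO genotype from BO × AA: 1/2 AB, 1/2 AO.
Crossing each possibility with the father AO and summing P(type O): 1/2·0 + 1/2·1/4 = 1/8.
Similarly for Rh via the mother's Rh distribution: P(Rh+) = 5/8.
Independent loci: 1/8 × 5/8 = 5/64.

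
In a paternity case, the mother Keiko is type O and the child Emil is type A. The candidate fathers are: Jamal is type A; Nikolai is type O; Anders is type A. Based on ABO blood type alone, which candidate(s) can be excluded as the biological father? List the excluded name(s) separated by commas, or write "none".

A candidate is excluded only if no genotype consistent with his phenotype could produce a type A child with a type O mother.
Nikolai (type O): no genotype consistent with that phenotype can produce a type-A child with a type-O mother.

Nikolai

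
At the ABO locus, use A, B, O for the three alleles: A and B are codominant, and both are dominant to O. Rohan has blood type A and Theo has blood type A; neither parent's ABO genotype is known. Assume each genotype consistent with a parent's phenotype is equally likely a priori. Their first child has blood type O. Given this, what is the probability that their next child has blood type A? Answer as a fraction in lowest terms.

Possible genotypes: Rohan ∈ {AA, AO}; Theo ∈ {AA, AO}.
Weight each parental genotype pair by prior × P(type-O child):
  AO × AO: posterior weight 1; P(next child type A) = 3/4.
Weighted sum = 3/4.

3/4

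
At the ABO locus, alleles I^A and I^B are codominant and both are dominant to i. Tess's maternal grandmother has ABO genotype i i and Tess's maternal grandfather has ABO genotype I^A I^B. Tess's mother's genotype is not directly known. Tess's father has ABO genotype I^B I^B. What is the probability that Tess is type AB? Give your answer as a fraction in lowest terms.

1/4

Tess's mother's ABO genotype from i i × I^A I^B: 1/2 I^A i, 1/2 I^B i.
Crossing each possibility with the father I^B I^B and summing P(type AB): 1/2·1/2 + 1/2·0 = 1/4.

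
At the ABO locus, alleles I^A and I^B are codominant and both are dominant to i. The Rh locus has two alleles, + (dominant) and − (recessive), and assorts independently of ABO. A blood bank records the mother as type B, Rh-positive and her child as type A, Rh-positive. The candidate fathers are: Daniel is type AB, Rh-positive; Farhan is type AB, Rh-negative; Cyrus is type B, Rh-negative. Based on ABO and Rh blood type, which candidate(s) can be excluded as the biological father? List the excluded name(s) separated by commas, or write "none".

Cyrus

A candidate is excluded only if no genotype consistent with his phenotype could produce a type A, Rh-positive child with a type B, Rh-positive mother.
Cyrus (type B, Rh-): no genotype consistent with that phenotype can produce a type-A Rh+ child with a type-B mother.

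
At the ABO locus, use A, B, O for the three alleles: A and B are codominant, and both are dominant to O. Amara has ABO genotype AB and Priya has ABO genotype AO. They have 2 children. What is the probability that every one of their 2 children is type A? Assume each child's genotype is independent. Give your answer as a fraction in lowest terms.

1/4

ABO cross AB × AO → 1/2 A, 1/4 B, 1/4 AB.
So P(type A) = 1/2 per child.
All 2 independent: (1/2)^2 = 1/4.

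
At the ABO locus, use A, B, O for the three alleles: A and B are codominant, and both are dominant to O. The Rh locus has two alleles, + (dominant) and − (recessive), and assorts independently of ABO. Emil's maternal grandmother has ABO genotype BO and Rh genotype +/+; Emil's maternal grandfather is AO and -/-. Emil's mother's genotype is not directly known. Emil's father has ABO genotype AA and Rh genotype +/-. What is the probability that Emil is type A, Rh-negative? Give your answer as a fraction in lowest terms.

3/16

Emil's mother's ABO genotype from BO × AO: 1/4 AB, 1/4 AO, 1/4 BO, 1/4 OO.
Crossing each possibility with the father AA and summing P(type A): 1/4·1/2 + 1/4·1 + 1/4·1/2 + 1/4·1 = 3/4.
Similarly for Rh via the mother's Rh distribution: P(Rh-) = 1/4.
Independent loci: 3/4 × 1/4 = 3/16.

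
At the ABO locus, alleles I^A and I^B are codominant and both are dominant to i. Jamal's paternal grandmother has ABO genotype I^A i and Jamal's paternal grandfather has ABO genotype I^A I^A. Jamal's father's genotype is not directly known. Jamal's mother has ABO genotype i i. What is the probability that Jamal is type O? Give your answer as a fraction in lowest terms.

1/4

Jamal's father's ABO genotype from I^A i × I^A I^A: 1/2 I^A I^A, 1/2 I^A i.
Crossing each possibility with the mother i i and summing P(type O): 1/2·0 + 1/2·1/2 = 1/4.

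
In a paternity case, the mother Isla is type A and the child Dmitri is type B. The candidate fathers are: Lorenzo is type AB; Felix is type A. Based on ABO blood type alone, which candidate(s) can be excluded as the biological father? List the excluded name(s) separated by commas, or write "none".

A candidate is excluded only if no genotype consistent with his phenotype could produce a type B child with a type A mother.
Felix (type A): no genotype consistent with that phenotype can produce a type-B child with a type-A mother.

Felix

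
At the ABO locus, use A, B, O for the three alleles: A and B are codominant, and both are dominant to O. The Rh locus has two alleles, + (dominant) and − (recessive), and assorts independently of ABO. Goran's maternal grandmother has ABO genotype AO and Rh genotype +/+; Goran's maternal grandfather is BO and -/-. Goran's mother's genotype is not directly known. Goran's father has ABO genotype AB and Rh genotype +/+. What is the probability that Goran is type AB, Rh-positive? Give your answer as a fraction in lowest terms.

Goran's mother's ABO genotype from AO × BO: 1/4 AB, 1/4 AO, 1/4 BO, 1/4 OO.
Crossing each possibility with the father AB and summing P(type AB): 1/4·1/2 + 1/4·1/4 + 1/4·1/4 + 1/4·0 = 1/4.
Similarly for Rh via the mother's Rh distribution: P(Rh+) = 1.
Independent loci: 1/4 × 1 = 1/4.

1/4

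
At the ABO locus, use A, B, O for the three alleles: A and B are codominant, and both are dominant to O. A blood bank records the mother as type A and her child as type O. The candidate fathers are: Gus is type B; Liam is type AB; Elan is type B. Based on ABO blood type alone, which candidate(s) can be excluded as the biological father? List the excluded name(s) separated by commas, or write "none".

A candidate is excluded only if no genotype consistent with his phenotype could produce a type O child with a type A mother.
Liam (type AB): no genotype consistent with that phenotype can produce a type-O child with a type-A mother.

Liam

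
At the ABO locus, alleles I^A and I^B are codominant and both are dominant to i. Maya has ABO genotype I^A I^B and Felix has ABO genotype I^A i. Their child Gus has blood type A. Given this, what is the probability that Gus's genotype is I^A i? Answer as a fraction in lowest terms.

1/2

Cross I^A I^B × I^A i → 1/4 I^A I^A, 1/4 I^A I^B, 1/4 I^A i, 1/4 I^B i.
Type-A genotypes among offspring: I^A I^A (1/4), I^A i (1/4); total 1/2.
P(I^A i | type A) = (1/4) / (1/2) = 1/2.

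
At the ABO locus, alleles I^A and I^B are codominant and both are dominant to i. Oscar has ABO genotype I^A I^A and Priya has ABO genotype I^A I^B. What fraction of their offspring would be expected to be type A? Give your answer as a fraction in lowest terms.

1/2

ABO cross I^A I^A × I^A I^B → offspring phenotypes: 1/2 A, 1/2 AB.
So P(type A) = 1/2.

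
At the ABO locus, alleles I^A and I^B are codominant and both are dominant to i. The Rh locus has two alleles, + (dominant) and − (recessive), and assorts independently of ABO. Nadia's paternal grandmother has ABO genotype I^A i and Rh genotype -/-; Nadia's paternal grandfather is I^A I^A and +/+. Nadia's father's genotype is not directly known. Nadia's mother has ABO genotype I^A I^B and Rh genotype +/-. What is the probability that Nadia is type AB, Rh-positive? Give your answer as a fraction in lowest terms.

9/32

Nadia's father's ABO genotype from I^A i × I^A I^A: 1/2 I^A I^A, 1/2 I^A i.
Crossing each possibility with the mother I^A I^B and summing P(type AB): 1/2·1/2 + 1/2·1/4 = 3/8.
Similarly for Rh via the father's Rh distribution: P(Rh+) = 3/4.
Independent loci: 3/8 × 3/4 = 9/32.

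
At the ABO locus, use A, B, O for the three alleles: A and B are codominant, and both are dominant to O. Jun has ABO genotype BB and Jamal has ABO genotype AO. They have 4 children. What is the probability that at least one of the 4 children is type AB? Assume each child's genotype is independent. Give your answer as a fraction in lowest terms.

15/16

ABO cross BB × AO → 1/2 B, 1/2 AB.
So P(type AB) = 1/2 per child.
P(none) = (1/2)^4 = 1/16; P(at least one) = 1 − 1/16 = 15/16.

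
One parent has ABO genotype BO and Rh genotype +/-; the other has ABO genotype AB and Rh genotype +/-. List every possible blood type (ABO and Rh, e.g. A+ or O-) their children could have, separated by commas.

A+, A-, B+, B-, AB+, AB-

Gametes from BO × AB give offspring ABO genotypes AB, AO, BB, BO, i.e. phenotypes A, B, AB.
Rh cross +/- × +/- → phenotypes Rh+, Rh-.
Combining independently: A+, A-, B+, B-, AB+, AB-.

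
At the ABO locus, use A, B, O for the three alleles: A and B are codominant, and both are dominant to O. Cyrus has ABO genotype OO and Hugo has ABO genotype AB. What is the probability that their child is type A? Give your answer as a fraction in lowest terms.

ABO cross OO × AB → offspring phenotypes: 1/2 A, 1/2 B.
So P(type A) = 1/2.

1/2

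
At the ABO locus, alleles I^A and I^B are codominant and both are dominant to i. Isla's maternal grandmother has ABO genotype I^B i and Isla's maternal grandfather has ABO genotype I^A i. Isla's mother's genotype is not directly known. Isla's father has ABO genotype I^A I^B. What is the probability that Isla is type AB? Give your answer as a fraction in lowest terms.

Isla's mother's ABO genotype from I^B i × I^A i: 1/4 I^A I^B, 1/4 I^A i, 1/4 I^B i, 1/4 i i.
Crossing each possibility with the father I^A I^B and summing P(type AB): 1/4·1/2 + 1/4·1/4 + 1/4·1/4 + 1/4·0 = 1/4.

1/4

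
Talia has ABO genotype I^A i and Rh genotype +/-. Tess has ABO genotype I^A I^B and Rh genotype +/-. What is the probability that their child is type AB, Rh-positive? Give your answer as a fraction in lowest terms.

ABO cross I^A i × I^A I^B → offspring phenotypes: 1/2 A, 1/4 B, 1/4 AB.
Rh cross +/- × +/- → 3/4 Rh+, 1/4 Rh-.
Independent loci: P(type AB, Rh-positive) = 1/4 × 3/4 = 3/16.

3/16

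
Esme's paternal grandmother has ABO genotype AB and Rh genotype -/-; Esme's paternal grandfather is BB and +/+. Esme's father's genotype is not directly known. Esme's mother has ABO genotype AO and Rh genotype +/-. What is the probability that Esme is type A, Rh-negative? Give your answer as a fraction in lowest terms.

1/16

Esme's father's ABO genotype from AB × BB: 1/2 AB, 1/2 BB.
Crossing each possibility with the mother AO and summing P(type A): 1/2·1/2 + 1/2·0 = 1/4.
Similarly for Rh via the father's Rh distribution: P(Rh-) = 1/4.
Independent loci: 1/4 × 1/4 = 1/16.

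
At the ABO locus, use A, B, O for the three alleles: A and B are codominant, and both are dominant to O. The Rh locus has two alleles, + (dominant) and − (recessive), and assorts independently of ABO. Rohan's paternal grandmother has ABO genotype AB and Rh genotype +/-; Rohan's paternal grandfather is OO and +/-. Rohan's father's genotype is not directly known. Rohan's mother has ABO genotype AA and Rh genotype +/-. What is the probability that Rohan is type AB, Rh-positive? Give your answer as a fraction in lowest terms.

3/16

Rohan's father's ABO genotype from AB × OO: 1/2 AO, 1/2 BO.
Crossing each possibility with the mother AA and summing P(type AB): 1/2·0 + 1/2·1/2 = 1/4.
Similarly for Rh via the father's Rh distribution: P(Rh+) = 3/4.
Independent loci: 1/4 × 3/4 = 3/16.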